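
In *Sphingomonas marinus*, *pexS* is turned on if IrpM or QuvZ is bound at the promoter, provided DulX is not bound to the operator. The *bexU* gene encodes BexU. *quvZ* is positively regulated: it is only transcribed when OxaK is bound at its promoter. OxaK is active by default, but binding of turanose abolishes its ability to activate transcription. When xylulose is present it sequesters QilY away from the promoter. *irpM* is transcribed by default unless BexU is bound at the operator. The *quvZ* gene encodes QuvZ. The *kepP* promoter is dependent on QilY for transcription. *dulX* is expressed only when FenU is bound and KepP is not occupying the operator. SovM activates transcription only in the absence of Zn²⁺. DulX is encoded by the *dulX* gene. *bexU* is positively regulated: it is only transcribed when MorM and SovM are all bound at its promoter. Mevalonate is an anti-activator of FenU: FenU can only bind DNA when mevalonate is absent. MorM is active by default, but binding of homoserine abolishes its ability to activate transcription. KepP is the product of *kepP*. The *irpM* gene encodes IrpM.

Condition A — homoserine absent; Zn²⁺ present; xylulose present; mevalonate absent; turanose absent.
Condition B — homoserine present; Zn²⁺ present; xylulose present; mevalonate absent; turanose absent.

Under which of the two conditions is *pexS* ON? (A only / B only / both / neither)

Condition A:
Homoserine is absent, so MorM is active.
Zn²⁺ is present, so SovM is inactive.
Required activator SovM is absent, so *bexU* is not transcribed.
So BexU is not produced.
With no repressor bound, *irpM* is transcribed.
So IrpM is produced and active.
Xylulose is present, so QilY is inactive.
Required activator QilY is absent, so *kepP* is not transcribed.
So KepP is not produced.
Mevalonate is absent, so FenU is active.
No repressor is bound and FenU is active, so *dulX* is transcribed.
So DulX is produced and active.
Turanose is absent, so OxaK is active.
No repressor is bound and OxaK is active, so *quvZ* is transcribed.
So QuvZ is produced and active.
With repressor DulX bound, *pexS* is not transcribed.
→ *pexS* is OFF in A.
Condition B:
Homoserine is present, so MorM is inactive.
Zn²⁺ is present, so SovM is inactive.
Required activator MorM is absent, so *bexU* is not transcribed.
So BexU is not produced.
With no repressor bound, *irpM* is transcribed.
So IrpM is produced and active.
Xylulose is present, so QilY is inactive.
Required activator QilY is absent, so *kepP* is not transcribed.
So KepP is not produced.
Mevalonate is absent, so FenU is active.
No repressor is bound and FenU is active, so *dulX* is transcribed.
So DulX is produced and active.
Turanose is absent, so OxaK is active.
No repressor is bound and OxaK is active, so *quvZ* is transcribed.
So QuvZ is produced and active.
With repressor DulX bound, *pexS* is not transcribed.
→ *pexS* is OFF in B.

neither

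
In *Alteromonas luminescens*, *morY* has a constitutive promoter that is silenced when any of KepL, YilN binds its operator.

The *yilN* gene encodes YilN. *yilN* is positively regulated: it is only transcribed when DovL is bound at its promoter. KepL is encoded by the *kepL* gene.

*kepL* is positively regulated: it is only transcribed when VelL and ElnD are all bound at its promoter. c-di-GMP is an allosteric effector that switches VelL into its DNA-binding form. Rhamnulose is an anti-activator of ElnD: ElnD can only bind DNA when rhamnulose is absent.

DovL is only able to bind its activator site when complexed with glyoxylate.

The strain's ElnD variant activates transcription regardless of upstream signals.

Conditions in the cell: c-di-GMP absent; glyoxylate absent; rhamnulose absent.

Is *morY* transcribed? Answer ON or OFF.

ON

c-di-GMP is absent, so VelL is inactive.
ElnD is constitutively active in this strain.
Required activator VelL is absent, so *kepL* is not transcribed.
So KepL is not produced.
Glyoxylate is absent, so DovL is inactive.
Required activator DovL is absent, so *yilN* is not transcribed.
So YilN is not produced.
With no repressor bound, *morY* is transcribed.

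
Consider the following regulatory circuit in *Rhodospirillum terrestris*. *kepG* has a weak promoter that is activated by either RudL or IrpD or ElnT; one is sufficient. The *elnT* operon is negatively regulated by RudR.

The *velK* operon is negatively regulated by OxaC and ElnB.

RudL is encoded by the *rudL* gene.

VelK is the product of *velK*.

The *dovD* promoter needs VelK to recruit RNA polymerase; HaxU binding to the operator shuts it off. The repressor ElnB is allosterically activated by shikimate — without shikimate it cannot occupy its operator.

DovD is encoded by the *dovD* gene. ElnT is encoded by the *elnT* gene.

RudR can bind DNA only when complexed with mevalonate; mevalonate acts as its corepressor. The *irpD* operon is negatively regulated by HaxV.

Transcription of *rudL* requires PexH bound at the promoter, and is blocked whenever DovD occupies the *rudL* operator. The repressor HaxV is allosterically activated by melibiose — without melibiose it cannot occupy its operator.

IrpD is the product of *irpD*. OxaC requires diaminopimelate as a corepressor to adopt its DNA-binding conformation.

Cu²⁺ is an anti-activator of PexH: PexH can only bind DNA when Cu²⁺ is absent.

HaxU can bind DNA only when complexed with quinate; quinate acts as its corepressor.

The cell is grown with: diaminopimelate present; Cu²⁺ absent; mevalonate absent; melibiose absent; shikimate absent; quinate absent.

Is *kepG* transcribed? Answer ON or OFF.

ON

Cu²⁺ is absent, so PexH is active.
Quinate is absent, so HaxU is inactive.
Diaminopimelate is present, so OxaC is active.
Shikimate is absent, so ElnB is inactive.
With repressor OxaC bound, *velK* is not transcribed.
So VelK is not produced.
Required activator VelK is absent, so *dovD* is not transcribed.
So DovD is not produced.
No repressor is bound and PexH is active, so *rudL* is transcribed.
So RudL is produced and active.
Melibiose is absent, so HaxV is inactive.
With no repressor bound, *irpD* is transcribed.
So IrpD is produced and active.
Mevalonate is absent, so RudR is inactive.
With no repressor bound, *elnT* is transcribed.
So ElnT is produced and active.
Activator RudL is present, so *kepG* is transcribed.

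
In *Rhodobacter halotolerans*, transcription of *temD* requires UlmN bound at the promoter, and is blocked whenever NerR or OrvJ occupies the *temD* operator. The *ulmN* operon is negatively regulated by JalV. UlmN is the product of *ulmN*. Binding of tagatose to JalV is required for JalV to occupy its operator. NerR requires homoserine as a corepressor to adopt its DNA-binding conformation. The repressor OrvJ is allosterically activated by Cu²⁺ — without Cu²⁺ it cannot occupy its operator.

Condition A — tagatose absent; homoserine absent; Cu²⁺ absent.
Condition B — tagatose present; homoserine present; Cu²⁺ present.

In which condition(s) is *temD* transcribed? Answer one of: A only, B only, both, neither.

A only

Condition A:
Tagatose is absent, so JalV is inactive.
With no repressor bound, *ulmN* is transcribed.
So UlmN is produced and active.
Homoserine is absent, so NerR is inactive.
Cu²⁺ is absent, so OrvJ is inactive.
No repressor is bound and UlmN is active, so *temD* is transcribed.
→ *temD* is ON in A.
Condition B:
Tagatose is present, so JalV is active.
With repressor JalV bound, *ulmN* is not transcribed.
So UlmN is not produced.
Homoserine is present, so NerR is active.
Cu²⁺ is present, so OrvJ is active.
With repressor NerR bound, *temD* is not transcribed.
→ *temD* is OFF in B.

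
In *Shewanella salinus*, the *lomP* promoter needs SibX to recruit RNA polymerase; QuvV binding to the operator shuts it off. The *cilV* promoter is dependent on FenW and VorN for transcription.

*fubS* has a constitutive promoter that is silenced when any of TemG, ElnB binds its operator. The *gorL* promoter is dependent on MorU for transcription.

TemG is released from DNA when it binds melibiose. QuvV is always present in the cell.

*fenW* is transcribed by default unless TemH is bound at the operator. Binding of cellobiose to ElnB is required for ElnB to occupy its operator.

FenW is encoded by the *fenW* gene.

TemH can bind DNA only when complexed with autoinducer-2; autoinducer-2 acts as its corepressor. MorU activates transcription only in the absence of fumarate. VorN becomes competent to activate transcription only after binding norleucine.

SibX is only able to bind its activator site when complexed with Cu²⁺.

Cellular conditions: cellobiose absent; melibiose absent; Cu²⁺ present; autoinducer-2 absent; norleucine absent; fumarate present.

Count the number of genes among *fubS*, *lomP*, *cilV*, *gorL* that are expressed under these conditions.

0

Melibiose is absent, so TemG is active.
Cellobiose is absent, so ElnB is inactive.
With repressor TemG bound, *fubS* is not transcribed.
→ *fubS* is OFF.
QuvV is produced constitutively and is active.
Cu²⁺ is present, so SibX is active.
With repressor QuvV bound, *lomP* is not transcribed.
→ *lomP* is OFF.
Autoinducer-2 is absent, so TemH is inactive.
With no repressor bound, *fenW* is transcribed.
So FenW is produced and active.
Norleucine is absent, so VorN is inactive.
Required activator VorN is absent, so *cilV* is not transcribed.
→ *cilV* is OFF.
Fumarate is present, so MorU is inactive.
Required activator MorU is absent, so *gorL* is not transcribed.
→ *gorL* is OFF.
0 of the 4 genes are transcribed.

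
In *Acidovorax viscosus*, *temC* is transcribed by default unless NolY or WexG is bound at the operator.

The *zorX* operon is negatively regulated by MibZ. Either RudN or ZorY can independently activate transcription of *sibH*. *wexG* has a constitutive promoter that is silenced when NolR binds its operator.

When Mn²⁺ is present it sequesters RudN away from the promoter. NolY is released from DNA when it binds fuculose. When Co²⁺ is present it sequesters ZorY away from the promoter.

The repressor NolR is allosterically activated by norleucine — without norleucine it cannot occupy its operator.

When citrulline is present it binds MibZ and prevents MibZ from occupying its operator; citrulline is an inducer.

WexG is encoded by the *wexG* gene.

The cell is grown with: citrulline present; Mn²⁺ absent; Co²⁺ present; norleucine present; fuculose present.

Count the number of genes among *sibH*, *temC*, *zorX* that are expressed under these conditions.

Mn²⁺ is absent, so RudN is active.
Co²⁺ is present, so ZorY is inactive.
Activator RudN is present, so *sibH* is transcribed.
→ *sibH* is ON.
Fuculose is present, so NolY is inactive.
Norleucine is present, so NolR is active.
With repressor NolR bound, *wexG* is not transcribed.
So WexG is not produced.
With no repressor bound, *temC* is transcribed.
→ *temC* is ON.
Citrulline is present, so MibZ is inactive.
With no repressor bound, *zorX* is transcribed.
→ *zorX* is ON.
3 of the 3 genes are transcribed.

3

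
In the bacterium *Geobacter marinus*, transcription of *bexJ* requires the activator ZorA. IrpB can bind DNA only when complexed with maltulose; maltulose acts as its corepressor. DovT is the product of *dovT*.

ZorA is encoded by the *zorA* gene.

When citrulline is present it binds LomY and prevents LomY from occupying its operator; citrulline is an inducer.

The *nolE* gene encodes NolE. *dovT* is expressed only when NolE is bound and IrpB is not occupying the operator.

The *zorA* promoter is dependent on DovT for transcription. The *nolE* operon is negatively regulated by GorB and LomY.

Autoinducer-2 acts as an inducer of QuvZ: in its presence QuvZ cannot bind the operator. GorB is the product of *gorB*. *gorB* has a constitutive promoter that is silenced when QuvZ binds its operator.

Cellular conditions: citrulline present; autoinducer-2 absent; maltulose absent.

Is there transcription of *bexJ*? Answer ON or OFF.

Autoinducer-2 is absent, so QuvZ is active.
With repressor QuvZ bound, *gorB* is not transcribed.
So GorB is not produced.
Citrulline is present, so LomY is inactive.
With no repressor bound, *nolE* is transcribed.
So NolE is produced and active.
Maltulose is absent, so IrpB is inactive.
No repressor is bound and NolE is active, so *dovT* is transcribed.
So DovT is produced and active.
No repressor is bound and DovT is active, so *zorA* is transcribed.
So ZorA is produced and active.
No repressor is bound and ZorA is active, so *bexJ* is transcribed.

ON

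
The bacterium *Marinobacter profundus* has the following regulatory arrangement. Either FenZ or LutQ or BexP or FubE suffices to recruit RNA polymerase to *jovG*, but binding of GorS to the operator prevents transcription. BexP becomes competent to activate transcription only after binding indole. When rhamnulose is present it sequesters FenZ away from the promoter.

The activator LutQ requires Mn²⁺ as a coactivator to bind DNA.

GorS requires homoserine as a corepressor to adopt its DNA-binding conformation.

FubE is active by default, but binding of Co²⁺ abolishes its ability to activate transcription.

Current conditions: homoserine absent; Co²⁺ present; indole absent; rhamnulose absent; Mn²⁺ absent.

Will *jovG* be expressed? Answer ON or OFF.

Rhamnulose is absent, so FenZ is active.
Homoserine is absent, so GorS is inactive.
Mn²⁺ is absent, so LutQ is inactive.
Indole is absent, so BexP is inactive.
Co²⁺ is present, so FubE is inactive.
Activator FenZ is present, so *jovG* is transcribed.

ON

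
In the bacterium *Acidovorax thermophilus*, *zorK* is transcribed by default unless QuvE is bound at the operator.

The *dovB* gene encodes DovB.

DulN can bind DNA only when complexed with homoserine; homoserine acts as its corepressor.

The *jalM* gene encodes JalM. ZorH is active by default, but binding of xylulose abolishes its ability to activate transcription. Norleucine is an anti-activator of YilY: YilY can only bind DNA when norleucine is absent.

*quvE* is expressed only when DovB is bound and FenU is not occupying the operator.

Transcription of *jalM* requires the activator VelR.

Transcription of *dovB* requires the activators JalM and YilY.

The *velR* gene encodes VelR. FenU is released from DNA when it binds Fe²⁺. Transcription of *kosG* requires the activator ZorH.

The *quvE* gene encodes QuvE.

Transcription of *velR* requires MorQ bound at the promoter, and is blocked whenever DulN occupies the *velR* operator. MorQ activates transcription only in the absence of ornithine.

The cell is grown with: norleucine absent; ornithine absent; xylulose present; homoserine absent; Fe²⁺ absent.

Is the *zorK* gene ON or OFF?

ON

Ornithine is absent, so MorQ is active.
Homoserine is absent, so DulN is inactive.
No repressor is bound and MorQ is active, so *velR* is transcribed.
So VelR is produced and active.
No repressor is bound and VelR is active, so *jalM* is transcribed.
So JalM is produced and active.
Norleucine is absent, so YilY is active.
No repressor is bound and JalM and YilY are active, so *dovB* is transcribed.
So DovB is produced and active.
Fe²⁺ is absent, so FenU is active.
With repressor FenU bound, *quvE* is not transcribed.
So QuvE is not produced.
With no repressor bound, *zorK* is transcribed.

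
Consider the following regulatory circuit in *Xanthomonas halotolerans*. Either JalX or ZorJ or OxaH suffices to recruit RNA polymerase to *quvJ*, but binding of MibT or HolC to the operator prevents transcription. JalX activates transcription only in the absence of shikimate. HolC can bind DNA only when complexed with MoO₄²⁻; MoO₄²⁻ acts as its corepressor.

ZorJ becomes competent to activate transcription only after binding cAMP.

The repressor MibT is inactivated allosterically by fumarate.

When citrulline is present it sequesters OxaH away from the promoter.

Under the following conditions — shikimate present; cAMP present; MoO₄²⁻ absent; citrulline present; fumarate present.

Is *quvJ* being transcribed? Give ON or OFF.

ON

Shikimate is present, so JalX is inactive.
Fumarate is present, so MibT is inactive.
MoO₄²⁻ is absent, so HolC is inactive.
cAMP is present, so ZorJ is active.
Citrulline is present, so OxaH is inactive.
Activator ZorJ is present, so *quvJ* is transcribed.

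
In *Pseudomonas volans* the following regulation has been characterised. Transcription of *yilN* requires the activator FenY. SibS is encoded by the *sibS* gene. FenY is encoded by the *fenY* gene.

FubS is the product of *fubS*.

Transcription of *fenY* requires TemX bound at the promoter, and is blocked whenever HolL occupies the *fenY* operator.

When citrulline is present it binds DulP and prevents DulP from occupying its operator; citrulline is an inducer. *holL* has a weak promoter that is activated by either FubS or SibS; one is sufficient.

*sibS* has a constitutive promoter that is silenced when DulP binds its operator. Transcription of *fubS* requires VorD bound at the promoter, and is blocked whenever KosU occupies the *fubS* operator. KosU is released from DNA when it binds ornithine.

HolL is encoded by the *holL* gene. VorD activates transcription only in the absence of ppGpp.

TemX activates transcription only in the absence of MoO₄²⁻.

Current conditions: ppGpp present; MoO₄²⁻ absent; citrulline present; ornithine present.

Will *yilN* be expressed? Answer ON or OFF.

ppGpp is present, so VorD is inactive.
Ornithine is present, so KosU is inactive.
Required activator VorD is absent, so *fubS* is not transcribed.
So FubS is not produced.
Citrulline is present, so DulP is inactive.
With no repressor bound, *sibS* is transcribed.
So SibS is produced and active.
Activator SibS is present, so *holL* is transcribed.
So HolL is produced and active.
MoO₄²⁻ is absent, so TemX is active.
With repressor HolL bound, *fenY* is not transcribed.
So FenY is not produced.
Required activator FenY is absent, so *yilN* is not transcribed.

OFF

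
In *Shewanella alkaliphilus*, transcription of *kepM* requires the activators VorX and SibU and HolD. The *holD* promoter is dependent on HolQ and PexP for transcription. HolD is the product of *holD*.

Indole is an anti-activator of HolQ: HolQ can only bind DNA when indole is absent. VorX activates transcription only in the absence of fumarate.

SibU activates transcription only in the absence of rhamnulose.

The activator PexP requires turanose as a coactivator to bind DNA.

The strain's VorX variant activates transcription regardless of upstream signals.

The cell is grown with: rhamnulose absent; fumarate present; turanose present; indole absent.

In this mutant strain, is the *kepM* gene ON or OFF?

VorX is constitutively active in this strain.
Rhamnulose is absent, so SibU is active.
Indole is absent, so HolQ is active.
Turanose is present, so PexP is active.
No repressor is bound and HolQ and PexP are active, so *holD* is transcribed.
So HolD is produced and active.
No repressor is bound and VorX and SibU and HolD are active, so *kepM* is transcribed.

ON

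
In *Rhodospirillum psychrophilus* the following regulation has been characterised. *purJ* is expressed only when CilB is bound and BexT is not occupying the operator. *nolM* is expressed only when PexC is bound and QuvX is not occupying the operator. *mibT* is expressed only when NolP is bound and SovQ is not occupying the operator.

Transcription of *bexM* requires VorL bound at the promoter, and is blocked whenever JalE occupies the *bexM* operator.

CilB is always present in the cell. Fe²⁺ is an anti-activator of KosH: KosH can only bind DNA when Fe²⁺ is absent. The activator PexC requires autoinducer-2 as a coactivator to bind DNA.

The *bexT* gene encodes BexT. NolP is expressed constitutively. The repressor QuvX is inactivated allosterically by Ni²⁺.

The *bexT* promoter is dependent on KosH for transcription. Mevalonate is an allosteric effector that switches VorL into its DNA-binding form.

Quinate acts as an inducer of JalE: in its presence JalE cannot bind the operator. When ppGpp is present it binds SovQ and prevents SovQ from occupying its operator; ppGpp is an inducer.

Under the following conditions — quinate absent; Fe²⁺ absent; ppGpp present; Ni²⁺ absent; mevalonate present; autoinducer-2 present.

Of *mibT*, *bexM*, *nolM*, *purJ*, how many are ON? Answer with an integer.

NolP is produced constitutively and is active.
ppGpp is present, so SovQ is inactive.
No repressor is bound and NolP is active, so *mibT* is transcribed.
→ *mibT* is ON.
Mevalonate is present, so VorL is active.
Quinate is absent, so JalE is active.
With repressor JalE bound, *bexM* is not transcribed.
→ *bexM* is OFF.
Ni²⁺ is absent, so QuvX is active.
Autoinducer-2 is present, so PexC is active.
With repressor QuvX bound, *nolM* is not transcribed.
→ *nolM* is OFF.
CilB is produced constitutively and is active.
Fe²⁺ is absent, so KosH is active.
No repressor is bound and KosH is active, so *bexT* is transcribed.
So BexT is produced and active.
With repressor BexT bound, *purJ* is not transcribed.
→ *purJ* is OFF.
1 of the 4 genes is transcribed.

1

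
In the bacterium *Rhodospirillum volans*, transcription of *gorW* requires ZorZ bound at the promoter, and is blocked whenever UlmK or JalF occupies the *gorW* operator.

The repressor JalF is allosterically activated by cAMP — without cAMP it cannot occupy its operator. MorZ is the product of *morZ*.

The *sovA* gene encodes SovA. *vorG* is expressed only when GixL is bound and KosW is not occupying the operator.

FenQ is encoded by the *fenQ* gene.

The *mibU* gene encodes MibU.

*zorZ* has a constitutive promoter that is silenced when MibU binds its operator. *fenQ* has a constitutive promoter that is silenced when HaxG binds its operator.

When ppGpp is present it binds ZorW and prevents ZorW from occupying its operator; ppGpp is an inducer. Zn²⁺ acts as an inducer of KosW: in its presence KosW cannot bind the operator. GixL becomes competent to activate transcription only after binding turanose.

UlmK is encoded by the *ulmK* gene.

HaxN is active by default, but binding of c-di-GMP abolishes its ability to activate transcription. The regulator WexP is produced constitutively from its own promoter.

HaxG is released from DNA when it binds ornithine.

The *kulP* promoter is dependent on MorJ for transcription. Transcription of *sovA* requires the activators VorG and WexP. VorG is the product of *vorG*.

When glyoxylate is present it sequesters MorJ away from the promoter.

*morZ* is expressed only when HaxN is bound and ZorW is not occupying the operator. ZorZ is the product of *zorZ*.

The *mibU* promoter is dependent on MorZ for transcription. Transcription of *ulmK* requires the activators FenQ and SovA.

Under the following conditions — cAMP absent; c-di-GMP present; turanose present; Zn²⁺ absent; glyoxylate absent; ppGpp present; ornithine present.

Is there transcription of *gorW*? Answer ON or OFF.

ppGpp is present, so ZorW is inactive.
c-di-GMP is present, so HaxN is inactive.
Required activator HaxN is absent, so *morZ* is not transcribed.
So MorZ is not produced.
Required activator MorZ is absent, so *mibU* is not transcribed.
So MibU is not produced.
With no repressor bound, *zorZ* is transcribed.
So ZorZ is produced and active.
Ornithine is present, so HaxG is inactive.
With no repressor bound, *fenQ* is transcribed.
So FenQ is produced and active.
Turanose is present, so GixL is active.
Zn²⁺ is absent, so KosW is active.
With repressor KosW bound, *vorG* is not transcribed.
So VorG is not produced.
WexP is produced constitutively and is active.
Required activator VorG is absent, so *sovA* is not transcribed.
So SovA is not produced.
Required activator SovA is absent, so *ulmK* is not transcribed.
So UlmK is not produced.
cAMP is absent, so JalF is inactive.
No repressor is bound and ZorZ is active, so *gorW* is transcribed.

ON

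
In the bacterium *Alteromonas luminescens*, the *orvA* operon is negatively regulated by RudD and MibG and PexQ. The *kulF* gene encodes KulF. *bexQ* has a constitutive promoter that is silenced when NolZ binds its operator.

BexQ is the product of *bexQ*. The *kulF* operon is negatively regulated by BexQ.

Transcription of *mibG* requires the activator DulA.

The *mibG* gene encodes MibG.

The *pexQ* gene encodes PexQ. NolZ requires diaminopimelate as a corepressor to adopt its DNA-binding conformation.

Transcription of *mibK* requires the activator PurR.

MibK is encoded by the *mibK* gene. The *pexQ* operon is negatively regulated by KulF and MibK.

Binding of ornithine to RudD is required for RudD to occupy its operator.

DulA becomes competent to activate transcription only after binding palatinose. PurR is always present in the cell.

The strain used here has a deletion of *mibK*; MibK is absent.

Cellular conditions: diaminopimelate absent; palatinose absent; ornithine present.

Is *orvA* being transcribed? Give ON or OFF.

Ornithine is present, so RudD is active.
Palatinose is absent, so DulA is inactive.
Required activator DulA is absent, so *mibG* is not transcribed.
So MibG is not produced.
Diaminopimelate is absent, so NolZ is inactive.
With no repressor bound, *bexQ* is transcribed.
So BexQ is produced and active.
With repressor BexQ bound, *kulF* is not transcribed.
So KulF is not produced.
MibK is non-functional in this strain, so it has no effect.
With no repressor bound, *pexQ* is transcribed.
So PexQ is produced and active.
With repressor RudD bound, *orvA* is not transcribed.

OFF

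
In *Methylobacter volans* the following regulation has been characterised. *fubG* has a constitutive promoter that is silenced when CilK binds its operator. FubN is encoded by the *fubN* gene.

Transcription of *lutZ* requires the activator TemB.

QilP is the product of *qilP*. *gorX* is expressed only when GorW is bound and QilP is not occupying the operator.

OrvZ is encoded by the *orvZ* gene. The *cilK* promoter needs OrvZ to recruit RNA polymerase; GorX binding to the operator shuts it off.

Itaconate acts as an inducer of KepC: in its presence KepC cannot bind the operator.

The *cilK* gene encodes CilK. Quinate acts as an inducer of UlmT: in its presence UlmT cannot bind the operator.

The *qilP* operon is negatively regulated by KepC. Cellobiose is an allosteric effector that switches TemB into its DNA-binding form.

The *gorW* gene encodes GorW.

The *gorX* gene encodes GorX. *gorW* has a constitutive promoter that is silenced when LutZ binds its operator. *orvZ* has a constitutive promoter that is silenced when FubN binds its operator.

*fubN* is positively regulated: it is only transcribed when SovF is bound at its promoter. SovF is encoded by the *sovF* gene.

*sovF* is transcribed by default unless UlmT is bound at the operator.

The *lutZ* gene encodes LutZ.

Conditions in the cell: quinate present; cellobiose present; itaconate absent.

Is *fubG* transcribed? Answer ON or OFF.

ON

Quinate is present, so UlmT is inactive.
With no repressor bound, *sovF* is transcribed.
So SovF is produced and active.
No repressor is bound and SovF is active, so *fubN* is transcribed.
So FubN is produced and active.
With repressor FubN bound, *orvZ* is not transcribed.
So OrvZ is not produced.
Cellobiose is present, so TemB is active.
No repressor is bound and TemB is active, so *lutZ* is transcribed.
So LutZ is produced and active.
With repressor LutZ bound, *gorW* is not transcribed.
So GorW is not produced.
Itaconate is absent, so KepC is active.
With repressor KepC bound, *qilP* is not transcribed.
So QilP is not produced.
Required activator GorW is absent, so *gorX* is not transcribed.
So GorX is not produced.
Required activator OrvZ is absent, so *cilK* is not transcribed.
So CilK is not produced.
With no repressor bound, *fubG* is transcribed.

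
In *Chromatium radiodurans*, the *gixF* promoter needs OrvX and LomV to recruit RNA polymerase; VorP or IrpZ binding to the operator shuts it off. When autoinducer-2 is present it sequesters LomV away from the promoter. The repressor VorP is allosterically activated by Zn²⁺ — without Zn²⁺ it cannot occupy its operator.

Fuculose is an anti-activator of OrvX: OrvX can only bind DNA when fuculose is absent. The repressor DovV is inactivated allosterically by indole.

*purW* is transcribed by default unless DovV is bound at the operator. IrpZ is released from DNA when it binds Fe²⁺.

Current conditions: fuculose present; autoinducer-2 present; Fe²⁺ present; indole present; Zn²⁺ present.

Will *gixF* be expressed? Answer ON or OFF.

OFF

Fuculose is present, so OrvX is inactive.
Autoinducer-2 is present, so LomV is inactive.
Zn²⁺ is present, so VorP is active.
Fe²⁺ is present, so IrpZ is inactive.
With repressor VorP bound, *gixF* is not transcribed.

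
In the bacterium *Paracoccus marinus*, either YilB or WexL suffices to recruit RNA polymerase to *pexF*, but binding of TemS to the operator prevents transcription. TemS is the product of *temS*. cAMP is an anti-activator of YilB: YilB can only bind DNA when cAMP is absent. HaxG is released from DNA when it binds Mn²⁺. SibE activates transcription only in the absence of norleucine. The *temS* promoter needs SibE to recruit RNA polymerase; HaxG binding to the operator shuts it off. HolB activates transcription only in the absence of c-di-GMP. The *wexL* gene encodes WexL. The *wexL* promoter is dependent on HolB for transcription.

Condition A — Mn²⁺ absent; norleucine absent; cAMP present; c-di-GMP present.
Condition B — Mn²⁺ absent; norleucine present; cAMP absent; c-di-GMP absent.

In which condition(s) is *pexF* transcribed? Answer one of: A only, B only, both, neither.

Condition A:
Mn²⁺ is absent, so HaxG is active.
Norleucine is absent, so SibE is active.
With repressor HaxG bound, *temS* is not transcribed.
So TemS is not produced.
cAMP is present, so YilB is inactive.
c-di-GMP is present, so HolB is inactive.
Required activator HolB is absent, so *wexL* is not transcribed.
So WexL is not produced.
No activator is available at the *pexF* promoter, so *pexF* is not transcribed.
→ *pexF* is OFF in A.
Condition B:
Mn²⁺ is absent, so HaxG is active.
Norleucine is present, so SibE is inactive.
With repressor HaxG bound, *temS* is not transcribed.
So TemS is not produced.
cAMP is absent, so YilB is active.
c-di-GMP is absent, so HolB is active.
No repressor is bound and HolB is active, so *wexL* is transcribed.
So WexL is produced and active.
Activator YilB is present, so *pexF* is transcribed.
→ *pexF* is ON in B.

B only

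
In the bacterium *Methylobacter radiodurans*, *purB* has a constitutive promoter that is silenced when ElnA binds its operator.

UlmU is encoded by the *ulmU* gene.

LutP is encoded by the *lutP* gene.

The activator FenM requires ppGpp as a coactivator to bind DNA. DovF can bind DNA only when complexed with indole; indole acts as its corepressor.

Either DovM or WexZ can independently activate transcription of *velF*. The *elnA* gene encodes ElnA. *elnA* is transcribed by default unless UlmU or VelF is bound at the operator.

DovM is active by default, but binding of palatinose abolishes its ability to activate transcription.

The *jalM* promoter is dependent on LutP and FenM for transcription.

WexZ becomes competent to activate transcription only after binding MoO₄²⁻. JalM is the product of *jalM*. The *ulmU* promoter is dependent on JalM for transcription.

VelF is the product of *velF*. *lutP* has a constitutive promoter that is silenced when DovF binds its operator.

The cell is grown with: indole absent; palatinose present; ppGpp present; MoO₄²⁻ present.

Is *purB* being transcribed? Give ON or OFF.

Indole is absent, so DovF is inactive.
With no repressor bound, *lutP* is transcribed.
So LutP is produced and active.
ppGpp is present, so FenM is active.
No repressor is bound and LutP and FenM are active, so *jalM* is transcribed.
So JalM is produced and active.
No repressor is bound and JalM is active, so *ulmU* is transcribed.
So UlmU is produced and active.
Palatinose is present, so DovM is inactive.
MoO₄²⁻ is present, so WexZ is active.
Activator WexZ is present, so *velF* is transcribed.
So VelF is produced and active.
With repressor UlmU bound, *elnA* is not transcribed.
So ElnA is not produced.
With no repressor bound, *purB* is transcribed.

ON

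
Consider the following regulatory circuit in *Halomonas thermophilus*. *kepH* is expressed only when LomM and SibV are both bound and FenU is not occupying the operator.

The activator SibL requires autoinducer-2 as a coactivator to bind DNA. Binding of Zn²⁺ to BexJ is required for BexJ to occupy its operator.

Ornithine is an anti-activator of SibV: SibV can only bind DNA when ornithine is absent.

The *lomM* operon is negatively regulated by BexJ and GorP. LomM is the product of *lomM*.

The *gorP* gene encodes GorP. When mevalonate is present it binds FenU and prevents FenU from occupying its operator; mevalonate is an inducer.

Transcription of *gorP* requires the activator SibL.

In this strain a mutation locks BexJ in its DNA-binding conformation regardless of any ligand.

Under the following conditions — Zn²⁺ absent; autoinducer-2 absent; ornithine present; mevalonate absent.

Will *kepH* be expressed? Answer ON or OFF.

Mevalonate is absent, so FenU is active.
BexJ is constitutively active in this strain.
Autoinducer-2 is absent, so SibL is inactive.
Required activator SibL is absent, so *gorP* is not transcribed.
So GorP is not produced.
With repressor BexJ bound, *lomM* is not transcribed.
So LomM is not produced.
Ornithine is present, so SibV is inactive.
With repressor FenU bound, *kepH* is not transcribed.

OFF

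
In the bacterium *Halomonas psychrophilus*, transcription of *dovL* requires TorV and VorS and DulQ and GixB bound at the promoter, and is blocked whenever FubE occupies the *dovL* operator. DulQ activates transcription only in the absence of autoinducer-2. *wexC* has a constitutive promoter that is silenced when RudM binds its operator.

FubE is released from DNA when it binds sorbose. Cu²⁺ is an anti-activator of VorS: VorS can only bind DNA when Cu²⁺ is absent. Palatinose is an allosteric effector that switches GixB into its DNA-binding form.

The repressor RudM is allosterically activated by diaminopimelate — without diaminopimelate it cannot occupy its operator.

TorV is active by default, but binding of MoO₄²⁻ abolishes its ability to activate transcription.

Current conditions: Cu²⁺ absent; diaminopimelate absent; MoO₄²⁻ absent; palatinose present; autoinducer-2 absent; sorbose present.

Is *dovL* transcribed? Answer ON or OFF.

ON

Sorbose is present, so FubE is inactive.
MoO₄²⁻ is absent, so TorV is active.
Cu²⁺ is absent, so VorS is active.
Autoinducer-2 is absent, so DulQ is active.
Palatinose is present, so GixB is active.
No repressor is bound and TorV and VorS and DulQ and GixB are active, so *dovL* is transcribed.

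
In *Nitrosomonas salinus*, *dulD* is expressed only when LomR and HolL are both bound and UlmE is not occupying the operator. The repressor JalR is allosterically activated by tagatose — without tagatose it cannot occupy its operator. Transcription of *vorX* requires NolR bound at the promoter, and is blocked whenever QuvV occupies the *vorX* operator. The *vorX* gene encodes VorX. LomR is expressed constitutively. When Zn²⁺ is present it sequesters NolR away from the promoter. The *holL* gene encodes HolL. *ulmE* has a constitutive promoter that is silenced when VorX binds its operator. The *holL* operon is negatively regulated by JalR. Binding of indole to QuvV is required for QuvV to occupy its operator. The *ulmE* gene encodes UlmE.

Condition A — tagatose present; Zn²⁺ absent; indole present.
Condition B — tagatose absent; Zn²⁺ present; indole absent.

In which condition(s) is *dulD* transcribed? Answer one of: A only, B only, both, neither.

Condition A:
LomR is produced constitutively and is active.
Tagatose is present, so JalR is active.
With repressor JalR bound, *holL* is not transcribed.
So HolL is not produced.
Zn²⁺ is absent, so NolR is active.
Indole is present, so QuvV is active.
With repressor QuvV bound, *vorX* is not transcribed.
So VorX is not produced.
With no repressor bound, *ulmE* is transcribed.
So UlmE is produced and active.
With repressor UlmE bound, *dulD* is not transcribed.
→ *dulD* is OFF in A.
Condition B:
LomR is produced constitutively and is active.
Tagatose is absent, so JalR is inactive.
With no repressor bound, *holL* is transcribed.
So HolL is produced and active.
Zn²⁺ is present, so NolR is inactive.
Indole is absent, so QuvV is inactive.
Required activator NolR is absent, so *vorX* is not transcribed.
So VorX is not produced.
With no repressor bound, *ulmE* is transcribed.
So UlmE is produced and active.
With repressor UlmE bound, *dulD* is not transcribed.
→ *dulD* is OFF in B.

neither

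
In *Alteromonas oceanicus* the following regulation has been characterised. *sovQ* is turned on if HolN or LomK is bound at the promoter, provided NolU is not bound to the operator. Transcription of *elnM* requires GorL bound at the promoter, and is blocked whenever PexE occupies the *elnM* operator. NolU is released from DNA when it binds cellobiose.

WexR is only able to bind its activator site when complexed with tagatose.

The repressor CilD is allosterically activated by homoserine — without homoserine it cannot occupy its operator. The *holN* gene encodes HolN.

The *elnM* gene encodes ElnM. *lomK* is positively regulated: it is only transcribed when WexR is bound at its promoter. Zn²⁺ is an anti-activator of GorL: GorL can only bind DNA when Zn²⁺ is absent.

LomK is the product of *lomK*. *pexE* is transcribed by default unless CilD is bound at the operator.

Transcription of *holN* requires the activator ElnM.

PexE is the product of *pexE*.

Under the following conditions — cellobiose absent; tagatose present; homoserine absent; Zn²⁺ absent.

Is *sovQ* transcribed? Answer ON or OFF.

Homoserine is absent, so CilD is inactive.
With no repressor bound, *pexE* is transcribed.
So PexE is produced and active.
Zn²⁺ is absent, so GorL is active.
With repressor PexE bound, *elnM* is not transcribed.
So ElnM is not produced.
Required activator ElnM is absent, so *holN* is not transcribed.
So HolN is not produced.
Cellobiose is absent, so NolU is active.
Tagatose is present, so WexR is active.
No repressor is bound and WexR is active, so *lomK* is transcribed.
So LomK is produced and active.
With repressor NolU bound, *sovQ* is not transcribed.

OFF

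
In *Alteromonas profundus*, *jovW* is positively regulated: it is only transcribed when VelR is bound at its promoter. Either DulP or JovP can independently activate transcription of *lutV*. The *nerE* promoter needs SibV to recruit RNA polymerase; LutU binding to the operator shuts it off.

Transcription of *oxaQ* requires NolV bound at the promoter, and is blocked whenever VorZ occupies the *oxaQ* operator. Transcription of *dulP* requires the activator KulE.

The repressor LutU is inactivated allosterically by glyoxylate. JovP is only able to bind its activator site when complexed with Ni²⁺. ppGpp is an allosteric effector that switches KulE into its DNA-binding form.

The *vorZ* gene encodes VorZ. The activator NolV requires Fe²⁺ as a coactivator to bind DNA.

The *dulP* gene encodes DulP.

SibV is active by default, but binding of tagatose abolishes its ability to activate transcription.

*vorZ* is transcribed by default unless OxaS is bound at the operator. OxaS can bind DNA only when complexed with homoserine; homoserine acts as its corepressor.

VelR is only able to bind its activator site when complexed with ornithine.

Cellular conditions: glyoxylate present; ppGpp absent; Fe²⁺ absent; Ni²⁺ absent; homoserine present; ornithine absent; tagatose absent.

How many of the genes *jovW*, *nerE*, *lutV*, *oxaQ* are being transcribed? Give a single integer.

Ornithine is absent, so VelR is inactive.
Required activator VelR is absent, so *jovW* is not transcribed.
→ *jovW* is OFF.
Glyoxylate is present, so LutU is inactive.
Tagatose is absent, so SibV is active.
No repressor is bound and SibV is active, so *nerE* is transcribed.
→ *nerE* is ON.
ppGpp is absent, so KulE is inactive.
Required activator KulE is absent, so *dulP* is not transcribed.
So DulP is not produced.
Ni²⁺ is absent, so JovP is inactive.
No activator is available at the *lutV* promoter, so *lutV* is not transcribed.
→ *lutV* is OFF.
Homoserine is present, so OxaS is active.
With repressor OxaS bound, *vorZ* is not transcribed.
So VorZ is not produced.
Fe²⁺ is absent, so NolV is inactive.
Required activator NolV is absent, so *oxaQ* is not transcribed.
→ *oxaQ* is OFF.
1 of the 4 genes is transcribed.

1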